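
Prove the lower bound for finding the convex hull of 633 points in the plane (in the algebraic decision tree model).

Reduction from sorting: given 633 numbers x_1,...,x_{633}, map x_i to the point (x_i, x_i^2) on the parabola y = x^2. All points are on the convex hull, and walking the hull gives them in sorted x-order. Since sorting requires Omega(n log n), so does planar convex hull.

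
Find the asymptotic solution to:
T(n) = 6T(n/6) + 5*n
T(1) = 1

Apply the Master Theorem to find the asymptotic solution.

a=6, b=6, f(n)=5*n. log_6(6) = 1. Case 2: T(n) = O(n log n).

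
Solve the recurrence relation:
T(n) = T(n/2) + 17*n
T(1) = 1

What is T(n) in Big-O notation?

Geometric series: 17*n*(1 + 1/2 + 1/2^2 + ...) = O(n). T(n) = O(n).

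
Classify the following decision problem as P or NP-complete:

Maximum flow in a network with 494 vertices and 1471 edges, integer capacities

This problem is in P: Edmonds-Karp / push-relabel run in polynomial time.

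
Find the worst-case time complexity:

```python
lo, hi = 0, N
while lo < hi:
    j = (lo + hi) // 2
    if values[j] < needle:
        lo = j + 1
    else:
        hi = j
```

Time complexity: O(log n).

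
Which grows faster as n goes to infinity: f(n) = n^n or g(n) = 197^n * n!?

g(n) = 197^n * n! grows faster: by Stirling n! ~ sqrt(2 pi n)(n/e)^n, so 197^n n! / n^n ~ (197/e)^n sqrt(2 pi n) -> infinity since 197/e > 1.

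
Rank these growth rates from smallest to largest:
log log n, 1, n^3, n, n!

Ordered by growth rate: 1 < log log n < n < n^3 < n!.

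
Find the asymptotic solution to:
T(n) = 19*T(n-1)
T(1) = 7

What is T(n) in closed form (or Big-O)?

Each step multiplies by 19. T(n) = T(1)*19^(n-1) = 7*19^(n-1).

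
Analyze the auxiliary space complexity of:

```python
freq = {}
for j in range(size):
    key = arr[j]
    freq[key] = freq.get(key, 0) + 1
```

Space complexity: O(n).
Auxiliary storage grows linearly with the input size n in the worst case.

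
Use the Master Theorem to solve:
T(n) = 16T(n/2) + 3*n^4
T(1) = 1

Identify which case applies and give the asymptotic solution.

a=16, b=2, f(n)=3*n^4.
log_2(16) = 4, so n^(log_b(a)) = n^4.
f(n) = Theta(n^4), so Case 2 applies.
T(n) = Theta(n^4 log n).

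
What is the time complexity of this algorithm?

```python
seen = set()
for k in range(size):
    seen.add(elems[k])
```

Time complexity: O(n).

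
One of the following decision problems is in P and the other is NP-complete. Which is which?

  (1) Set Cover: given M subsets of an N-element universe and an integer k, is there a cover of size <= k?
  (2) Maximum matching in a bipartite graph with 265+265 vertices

(1) is NP-complete: one of Karp's 21 NP-complete problems (with k part of the input).
(2) is P: Hopcroft-Karp runs in O(E sqrt(V)).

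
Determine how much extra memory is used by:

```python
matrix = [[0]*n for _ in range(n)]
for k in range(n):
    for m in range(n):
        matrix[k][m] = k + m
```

Space complexity: O(n^2).
A 2D structure of size n x n is allocated.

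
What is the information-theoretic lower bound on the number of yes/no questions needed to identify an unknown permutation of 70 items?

There are 70! = 11978571669969891796072783721689098736458938142546425857555362864628009582789845319680000000000000000 permutations. Each yes/no question gives at most 1 bit, so at least ceil(log_2(11978571669969891796072783721689098736458938142546425857555362864628009582789845319680000000000000000)) = 333 questions are needed.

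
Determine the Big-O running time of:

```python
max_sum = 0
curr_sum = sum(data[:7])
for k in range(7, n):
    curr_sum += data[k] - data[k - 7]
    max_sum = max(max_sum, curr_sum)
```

Time complexity: O(n).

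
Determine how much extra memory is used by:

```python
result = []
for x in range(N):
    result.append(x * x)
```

Space complexity: O(n).
Auxiliary storage grows linearly with the input size n in the worst case.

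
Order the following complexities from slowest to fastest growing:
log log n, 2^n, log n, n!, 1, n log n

Ordered by growth rate: 1 < log log n < log n < n log n < 2^n < n!.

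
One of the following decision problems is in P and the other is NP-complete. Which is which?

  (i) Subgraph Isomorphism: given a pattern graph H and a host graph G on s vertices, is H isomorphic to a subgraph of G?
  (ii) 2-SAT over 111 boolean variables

(i) is NP-complete: generalizes Clique and Hamiltonian Path (pattern size is part of the input).
(ii) is P: 2-SAT is solvable in linear time via implication-graph SCCs.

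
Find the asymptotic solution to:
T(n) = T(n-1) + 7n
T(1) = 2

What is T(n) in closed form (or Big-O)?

Unrolling: T(n) = 2 + 7*(2 + 3 + ... + n) = 2 + 7*(n(n+1)/2 - 1) = O(n^2).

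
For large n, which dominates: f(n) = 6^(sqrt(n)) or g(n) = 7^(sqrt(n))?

g(n) = 7^(sqrt(n)) grows faster: ratio is (7/6)^(sqrt(n)) -> infinity since 7/6 > 1.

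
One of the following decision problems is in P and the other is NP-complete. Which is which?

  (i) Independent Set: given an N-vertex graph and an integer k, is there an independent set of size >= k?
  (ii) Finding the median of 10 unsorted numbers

(i) is NP-complete: complement of Clique (with k part of the input).
(ii) is P: linear-time selection (median-of-medians) runs in O(n).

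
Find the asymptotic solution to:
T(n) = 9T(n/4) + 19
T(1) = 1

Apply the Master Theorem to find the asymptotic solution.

a=9, b=4, f(n)=19. log_4(9) = 1.585. Case 1 of Master Theorem: T(n) = O(n^1.585).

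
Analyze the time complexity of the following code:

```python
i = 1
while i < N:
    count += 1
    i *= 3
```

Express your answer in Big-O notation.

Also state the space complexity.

Time complexity: O(log n).
Space complexity: O(1).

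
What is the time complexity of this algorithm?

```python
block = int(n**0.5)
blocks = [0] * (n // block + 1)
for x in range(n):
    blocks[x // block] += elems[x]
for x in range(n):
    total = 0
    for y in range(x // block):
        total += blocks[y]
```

Time complexity: O(n * sqrt(n)).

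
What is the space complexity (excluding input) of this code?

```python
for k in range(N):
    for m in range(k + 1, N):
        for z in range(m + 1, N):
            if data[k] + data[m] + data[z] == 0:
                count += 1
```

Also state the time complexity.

Space complexity: O(1).
Only a constant amount of auxiliary storage is used; nothing grows with n.
Time complexity: O(n^3).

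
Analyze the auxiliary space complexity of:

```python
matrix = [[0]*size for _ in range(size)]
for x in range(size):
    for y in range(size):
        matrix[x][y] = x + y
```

Space complexity: O(n^2).
A 2D structure of size n x n is allocated.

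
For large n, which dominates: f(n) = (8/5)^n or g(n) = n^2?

f(n) = (8/5)^n grows faster: (8/5)^n is exponential with base 8/5 > 1, dominating every polynomial.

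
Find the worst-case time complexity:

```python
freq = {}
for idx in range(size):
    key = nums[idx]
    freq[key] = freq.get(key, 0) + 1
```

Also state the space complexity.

Time complexity: O(n).
Space complexity: O(n).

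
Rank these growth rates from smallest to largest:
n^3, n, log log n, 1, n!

Ordered by growth rate: 1 < log log n < n < n^3 < n!.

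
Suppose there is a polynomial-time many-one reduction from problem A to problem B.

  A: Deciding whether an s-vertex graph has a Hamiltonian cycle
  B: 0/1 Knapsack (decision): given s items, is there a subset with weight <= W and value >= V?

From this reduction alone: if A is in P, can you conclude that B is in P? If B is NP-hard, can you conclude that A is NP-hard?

A poly-time reduction A <=_p B transfers tractability DOWN (B easy => A easy) and hardness UP (A hard => B hard), not the reverse.
From A in P, the reduction alone does NOT give B in P: any problem in P trivially reduces to SAT, yet SAT is not known to be in P.
From B NP-hard, the reduction alone does NOT give A NP-hard: again, easy problems reduce to hard ones.
(Here in fact A is NP-complete and B is NP-complete.)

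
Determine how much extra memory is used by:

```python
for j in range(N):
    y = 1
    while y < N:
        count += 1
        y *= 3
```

Space complexity: O(1).
Only a constant amount of auxiliary storage is used; nothing grows with n.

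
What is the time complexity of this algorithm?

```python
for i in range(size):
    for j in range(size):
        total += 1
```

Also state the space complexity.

Time complexity: O(n^2).
Space complexity: O(1).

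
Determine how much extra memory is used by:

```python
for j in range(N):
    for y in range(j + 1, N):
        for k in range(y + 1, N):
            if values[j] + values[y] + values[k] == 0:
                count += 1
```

Space complexity: O(1).
Only a constant amount of auxiliary storage is used; nothing grows with n.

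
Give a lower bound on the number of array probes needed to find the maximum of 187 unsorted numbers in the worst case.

Adversary: any unprobed cell could hold a value larger than everything seen so far. If fewer than 187 cells are probed, the adversary places the max in an unprobed cell. So all 187 cells must be examined; together with 187-1 comparisons this is tight.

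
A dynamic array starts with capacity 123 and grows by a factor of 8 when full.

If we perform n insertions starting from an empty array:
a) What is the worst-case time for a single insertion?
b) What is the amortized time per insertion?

(a) Worst-case single insertion: O(n) -- when the array is full at capacity c, the resize copies all c elements, and c can be Theta(n).
(b) Resizes happen at sizes 123, 984, 7872, ... Total copy cost for n insertions: 123 + 984 + ... = O(n) (geometric series with ratio 1/8). Amortized cost per insertion: O(n)/n = O(1).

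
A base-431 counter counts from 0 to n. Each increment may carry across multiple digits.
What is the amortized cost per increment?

Digit at position i changes every 431^i increments. Total digit changes over n increments: n * 431/(431-1) = O(n). Amortized: O(1).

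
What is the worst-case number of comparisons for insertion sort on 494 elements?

Insertion sort on reverse-sorted input: 1 + 2 + ... + (494-1) = 121771 comparisons.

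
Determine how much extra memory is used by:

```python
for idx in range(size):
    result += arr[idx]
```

Space complexity: O(1).
Only a constant amount of auxiliary storage is used; nothing grows with n.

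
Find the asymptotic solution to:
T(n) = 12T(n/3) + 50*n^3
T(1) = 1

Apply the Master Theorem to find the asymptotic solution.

a=12, b=3, f(n)=50*n^3. log_3(12) = 2.262 < 3. Case 3: T(n) = O(n^3).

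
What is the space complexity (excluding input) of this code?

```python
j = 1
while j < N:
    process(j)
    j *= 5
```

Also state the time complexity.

Space complexity: O(1).
Only a constant amount of auxiliary storage is used; nothing grows with n.
Time complexity: O(log n).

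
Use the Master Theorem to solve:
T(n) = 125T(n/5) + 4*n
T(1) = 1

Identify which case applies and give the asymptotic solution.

a=125, b=5, f(n)=4*n.
log_5(125) = 3 > 1.
Since f(n) = O(n^1) is polynomially smaller than n^3, Case 1 applies.
T(n) = Theta(n^3).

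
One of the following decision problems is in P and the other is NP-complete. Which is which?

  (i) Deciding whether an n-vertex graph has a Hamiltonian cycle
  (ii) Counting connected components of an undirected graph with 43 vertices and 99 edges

(i) is NP-complete: one of Karp's 21 NP-complete problems.
(ii) is P: BFS/DFS visits each vertex and edge once: O(V+E).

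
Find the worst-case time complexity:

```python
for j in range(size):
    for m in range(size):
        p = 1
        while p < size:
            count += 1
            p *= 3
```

Time complexity: O(n^2 log n).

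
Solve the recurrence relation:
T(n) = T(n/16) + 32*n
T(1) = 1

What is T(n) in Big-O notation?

Geometric series: 32*n*(1 + 1/16 + 1/16^2 + ...) = O(n). T(n) = O(n).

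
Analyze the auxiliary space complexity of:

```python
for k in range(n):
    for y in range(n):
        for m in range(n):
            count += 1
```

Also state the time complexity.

Space complexity: O(1).
Only a constant amount of auxiliary storage is used; nothing grows with n.
Time complexity: O(n^3).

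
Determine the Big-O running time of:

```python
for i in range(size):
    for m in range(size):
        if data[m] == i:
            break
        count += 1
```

Time complexity: O(n^2).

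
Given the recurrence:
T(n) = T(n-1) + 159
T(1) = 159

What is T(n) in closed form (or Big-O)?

Unrolling: T(n) = T(n-1) + 159 = T(n-2) + 2*159 = ... = T(1) + (n-1)*159 = 159 + (n-1)*159 = 159n.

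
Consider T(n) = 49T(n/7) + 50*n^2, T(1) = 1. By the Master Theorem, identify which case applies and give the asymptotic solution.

a=49, b=7, f(n)=50*n^2.
log_7(49) = 2, so n^(log_b(a)) = n^2.
f(n) = Theta(n^2), so Case 2 applies.
T(n) = Theta(n^2 log n).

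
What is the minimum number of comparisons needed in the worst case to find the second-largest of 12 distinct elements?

Lower bound: finding the max needs 12-1 comparisons. By the adversary weight-doubling argument, the max must personally win >= ceil(log_2(12)) = 4 comparisons; the 2nd-largest is among those 4 losers, needing 4-1 more comparisons. Total >= 12-1 + 4-1 = 14. A balanced knockout tournament achieves this.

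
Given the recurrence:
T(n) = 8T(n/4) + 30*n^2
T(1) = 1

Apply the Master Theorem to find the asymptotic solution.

a=8, b=4, f(n)=30*n^2. log_4(8) = 1.5 < 2. Case 3: T(n) = O(n^2).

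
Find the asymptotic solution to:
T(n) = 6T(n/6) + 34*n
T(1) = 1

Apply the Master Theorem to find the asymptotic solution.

a=6, b=6, f(n)=34*n. log_6(6) = 1. Case 2: T(n) = O(n log n).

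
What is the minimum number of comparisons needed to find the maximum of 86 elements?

Finding the maximum requires 85 comparisons. Each comparison eliminates exactly one candidate. With 86 candidates, we need 85 eliminations.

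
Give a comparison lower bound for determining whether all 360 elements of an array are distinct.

In the algebraic decision-tree model, the YES region for element distinctness on 360 elements has 360! connected components (one per ordering). Ben-Or's theorem then gives a lower bound of Omega(log(n!)) = Omega(n log n).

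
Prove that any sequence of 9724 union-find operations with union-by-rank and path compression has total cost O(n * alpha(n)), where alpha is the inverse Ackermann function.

Using Tarjan's analysis with rank-based potential function. Union-by-rank keeps tree height O(log n). Path compression flattens paths during find. For n = 9724 operations, total cost is O(n * alpha(n)), effectively O(n) since alpha grows incredibly slowly.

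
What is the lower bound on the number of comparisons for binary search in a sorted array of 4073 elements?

With 4073 possible positions, we need at least ceil(log_2(4073)) = 12 comparisons. Each comparison splits the remaining candidates by at most half.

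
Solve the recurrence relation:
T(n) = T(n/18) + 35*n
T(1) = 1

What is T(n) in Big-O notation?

Geometric series: 35*n*(1 + 1/18 + 1/18^2 + ...) = O(n). T(n) = O(n).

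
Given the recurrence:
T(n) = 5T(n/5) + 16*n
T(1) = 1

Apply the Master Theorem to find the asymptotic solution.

a=5, b=5, f(n)=16*n. log_5(5) = 1. Case 2: T(n) = O(n log n).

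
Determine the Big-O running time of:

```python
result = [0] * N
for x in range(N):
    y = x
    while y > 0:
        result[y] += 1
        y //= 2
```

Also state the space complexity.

Time complexity: O(n log n).
Space complexity: O(n).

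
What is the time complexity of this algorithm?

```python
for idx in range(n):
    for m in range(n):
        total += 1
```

Time complexity: O(n^2).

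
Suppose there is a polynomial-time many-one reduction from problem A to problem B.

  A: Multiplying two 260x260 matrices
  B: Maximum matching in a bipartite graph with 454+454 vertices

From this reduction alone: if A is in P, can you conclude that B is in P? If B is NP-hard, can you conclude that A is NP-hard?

A poly-time reduction A <=_p B transfers tractability DOWN (B easy => A easy) and hardness UP (A hard => B hard), not the reverse.
From A in P, the reduction alone does NOT give B in P: any problem in P trivially reduces to SAT, yet SAT is not known to be in P.
From B NP-hard, the reduction alone does NOT give A NP-hard: again, easy problems reduce to hard ones.
(Here in fact A is P and B is P.)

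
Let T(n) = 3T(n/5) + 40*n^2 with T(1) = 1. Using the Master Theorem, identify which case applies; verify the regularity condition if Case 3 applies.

a=3, b=5, f(n)=40*n^2.
log_5(3) = 0.6826 < 2.
f(n) = Omega(n^(0.6826+epsilon)) for some epsilon > 0, so Case 3 is the candidate.
Regularity: a*f(n/b) = 3*40*(n/5)^2 = (3/25)*40*n^2 <= c*f(n) with c = 3/25 < 1. Satisfied.
Case 3: T(n) = Theta(n^2).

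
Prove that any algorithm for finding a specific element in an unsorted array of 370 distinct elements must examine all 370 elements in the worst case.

Adversary argument: if the algorithm examines fewer than 370 elements, the adversary places the target in an unexamined position. The algorithm cannot distinguish 'not present' from 'in unexamined position'.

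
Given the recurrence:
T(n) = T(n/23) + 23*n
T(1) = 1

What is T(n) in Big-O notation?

Geometric series: 23*n*(1 + 1/23 + 1/23^2 + ...) = O(n). T(n) = O(n).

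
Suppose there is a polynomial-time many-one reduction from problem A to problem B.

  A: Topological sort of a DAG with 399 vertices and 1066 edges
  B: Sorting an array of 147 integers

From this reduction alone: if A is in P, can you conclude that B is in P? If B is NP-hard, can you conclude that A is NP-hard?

A poly-time reduction A <=_p B transfers tractability DOWN (B easy => A easy) and hardness UP (A hard => B hard), not the reverse.
From A in P, the reduction alone does NOT give B in P: any problem in P trivially reduces to SAT, yet SAT is not known to be in P.
From B NP-hard, the reduction alone does NOT give A NP-hard: again, easy problems reduce to hard ones.
(Here in fact A is P and B is P.)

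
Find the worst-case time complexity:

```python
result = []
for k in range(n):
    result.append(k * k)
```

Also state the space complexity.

Time complexity: O(n).
Space complexity: O(n).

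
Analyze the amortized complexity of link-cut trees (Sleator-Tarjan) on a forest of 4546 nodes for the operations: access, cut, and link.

Link-cut trees represent the forest using splay trees over preferred paths. With potential Phi = sum over nodes of log(size of virtual subtree), each access on 4546 nodes is O(log 4546) = O(log n) amortized by the splay-tree access lemma. Cut and link are O(1) plus one access.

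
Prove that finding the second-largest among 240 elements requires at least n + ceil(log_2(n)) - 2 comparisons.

Lower bound (adversary): identifying the maximum requires 240-1 comparisons (each eliminates one candidate). Assign weight 1 to each element; on each comparison the adversary lets the heavier side win and gives it the loser's weight. The max ends with weight 240, but each comparison it wins at most doubles its weight, so the max must win >= ceil(log_2(240)) = 8 comparisons. The second-largest is one of those 8 direct losers to the max, and identifying which one is largest needs >= 8-1 further comparisons. Total >= 240-1 + 8-1 = 246.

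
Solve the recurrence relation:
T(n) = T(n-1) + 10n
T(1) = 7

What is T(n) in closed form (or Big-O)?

Unrolling: T(n) = 7 + 10*(2 + 3 + ... + n) = 7 + 10*(n(n+1)/2 - 1) = O(n^2).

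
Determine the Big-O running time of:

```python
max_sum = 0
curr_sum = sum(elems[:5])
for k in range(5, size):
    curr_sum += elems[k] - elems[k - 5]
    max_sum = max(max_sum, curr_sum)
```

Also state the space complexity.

Time complexity: O(n).
Space complexity: O(1).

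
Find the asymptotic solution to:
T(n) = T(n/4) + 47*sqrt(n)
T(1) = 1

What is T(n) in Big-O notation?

Each level contributes sqrt(n/4^k). Geometric series with ratio 1/sqrt(4) < 1 sums to O(sqrt(n)).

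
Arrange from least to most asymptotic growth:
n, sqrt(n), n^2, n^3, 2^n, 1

Ordered by growth rate: 1 < sqrt(n) < n < n^2 < n^3 < 2^n.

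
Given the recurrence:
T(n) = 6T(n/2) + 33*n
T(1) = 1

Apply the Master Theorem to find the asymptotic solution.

a=6, b=2, f(n)=33*n. log_2(6) = 2.585. Case 1 of Master Theorem: T(n) = O(n^2.585).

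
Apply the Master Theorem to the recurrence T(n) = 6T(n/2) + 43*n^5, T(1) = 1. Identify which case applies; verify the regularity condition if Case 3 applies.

a=6, b=2, f(n)=43*n^5.
log_2(6) = 2.585 < 5.
f(n) = Omega(n^(2.585+epsilon)) for some epsilon > 0, so Case 3 is the candidate.
Regularity: a*f(n/b) = 6*43*(n/2)^5 = (6/32)*43*n^5 <= c*f(n) with c = 6/32 < 1. Satisfied.
Case 3: T(n) = Theta(n^5).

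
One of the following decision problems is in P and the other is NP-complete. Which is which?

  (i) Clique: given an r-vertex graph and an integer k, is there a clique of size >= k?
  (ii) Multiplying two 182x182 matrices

(i) is NP-complete: complement of Independent Set / Vertex Cover (with k part of the input).
(ii) is P: the schoolbook algorithm runs in O(n^3).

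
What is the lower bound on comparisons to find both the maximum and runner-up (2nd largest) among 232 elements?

Lower bound: finding the max needs 232-1 comparisons. By an adversary weight-doubling argument, the maximum element must personally win at least ceil(log_2(232)) = 8 comparisons in any correct algorithm. The 2nd largest is among those 8 direct losers, and distinguishing it requires 8-1 more comparisons. Total >= 232-1 + 8-1 = 238. A balanced tournament achieves this bound exactly.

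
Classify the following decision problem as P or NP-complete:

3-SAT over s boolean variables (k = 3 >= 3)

This problem is NP-complete: 3-SAT is NP-complete (Cook-Levin); k-SAT for k>=3 reduces from 3-SAT.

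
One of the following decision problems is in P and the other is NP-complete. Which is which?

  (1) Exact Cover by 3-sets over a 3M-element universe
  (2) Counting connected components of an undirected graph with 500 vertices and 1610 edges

(1) is NP-complete: one of Karp's 21 NP-complete problems.
(2) is P: BFS/DFS visits each vertex and edge once: O(V+E).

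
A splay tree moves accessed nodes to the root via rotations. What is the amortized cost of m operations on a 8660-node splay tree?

Using a potential function Phi = sum of log(size of subtree) for each node, each splay operation has amortized cost O(log n) where n = 8660. Bad individual operations (O(n)) are offset by decreased potential.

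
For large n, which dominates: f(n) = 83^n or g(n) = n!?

g(n) = n! grows faster: n!/83^n -> infinity by Stirling.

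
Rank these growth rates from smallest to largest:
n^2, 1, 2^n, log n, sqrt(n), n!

Ordered by growth rate: 1 < log n < sqrt(n) < n^2 < 2^n < n!.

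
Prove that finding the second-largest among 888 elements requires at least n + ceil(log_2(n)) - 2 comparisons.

Lower bound (adversary): identifying the maximum requires 888-1 comparisons (each eliminates one candidate). Assign weight 1 to each element; on each comparison the adversary lets the heavier side win and gives it the loser's weight. The max ends with weight 888, but each comparison it wins at most doubles its weight, so the max must win >= ceil(log_2(888)) = 10 comparisons. The second-largest is one of those 10 direct losers to the max, and identifying which one is largest needs >= 10-1 further comparisons. Total >= 888-1 + 10-1 = 896.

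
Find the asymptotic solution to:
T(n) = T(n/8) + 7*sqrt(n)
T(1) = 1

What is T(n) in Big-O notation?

Each level contributes sqrt(n/8^k). Geometric series with ratio 1/sqrt(8) < 1 sums to O(sqrt(n)).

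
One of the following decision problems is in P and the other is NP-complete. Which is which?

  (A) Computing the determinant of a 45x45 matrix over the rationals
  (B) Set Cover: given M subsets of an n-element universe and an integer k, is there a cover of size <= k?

(A) is P: Gaussian elimination runs in O(n^3).
(B) is NP-complete: one of Karp's 21 NP-complete problems (with k part of the input).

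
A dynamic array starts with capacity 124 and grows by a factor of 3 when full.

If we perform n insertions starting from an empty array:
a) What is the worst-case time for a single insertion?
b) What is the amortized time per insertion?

(a) Worst-case single insertion: O(n) -- when the array is full at capacity c, the resize copies all c elements, and c can be Theta(n).
(b) Resizes happen at sizes 124, 372, 1116, ... Total copy cost for n insertions: 124 + 372 + ... = O(n) (geometric series with ratio 1/3). Amortized cost per insertion: O(n)/n = O(1).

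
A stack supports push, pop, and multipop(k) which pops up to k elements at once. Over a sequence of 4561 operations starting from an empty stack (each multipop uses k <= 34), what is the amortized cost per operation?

Each element is pushed exactly once and popped at most once (whether by pop or as part of a multipop). So the total number of individual pops over the whole sequence is at most the number of pushes, which is at most 4561. Total work <= 2 * 4561, hence O(1) amortized per operation.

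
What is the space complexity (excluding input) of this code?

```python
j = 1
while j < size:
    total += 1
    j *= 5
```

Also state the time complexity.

Space complexity: O(1).
Only a constant amount of auxiliary storage is used; nothing grows with n.
Time complexity: O(log n).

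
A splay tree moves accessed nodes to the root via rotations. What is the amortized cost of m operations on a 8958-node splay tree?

Using a potential function Phi = sum of log(size of subtree) for each node, each splay operation has amortized cost O(log n) where n = 8958. Bad individual operations (O(n)) are offset by decreased potential.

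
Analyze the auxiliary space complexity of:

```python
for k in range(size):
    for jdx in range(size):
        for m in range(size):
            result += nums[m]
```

Space complexity: O(1).
Only a constant amount of auxiliary storage is used; nothing grows with n.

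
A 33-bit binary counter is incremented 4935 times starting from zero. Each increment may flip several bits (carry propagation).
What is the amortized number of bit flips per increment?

Bit i flips on every 2^i-th increment, so over 4935 increments bit i flips floor(4935/2^i) times. Summing over i: total flips < 2 * 4935. Amortized: < 2 = O(1) per increment.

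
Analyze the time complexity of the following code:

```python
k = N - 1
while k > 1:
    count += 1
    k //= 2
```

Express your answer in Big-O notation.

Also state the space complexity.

Time complexity: O(log n).
Space complexity: O(1).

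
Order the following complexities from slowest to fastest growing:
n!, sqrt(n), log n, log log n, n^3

Ordered by growth rate: log log n < log n < sqrt(n) < n^3 < n!.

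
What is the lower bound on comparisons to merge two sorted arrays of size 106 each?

To merge two sorted arrays of size 106, we need at least 211 comparisons in the worst case. An adversary can force every element to be compared.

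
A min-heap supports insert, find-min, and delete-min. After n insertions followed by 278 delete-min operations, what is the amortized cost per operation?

Insert takes O(log n) worst case. Delete-min takes O(log n). Over a sequence of n inserts and 278 delete-mins, total cost is O((n + 278) log n). Amortized per operation: O(log n).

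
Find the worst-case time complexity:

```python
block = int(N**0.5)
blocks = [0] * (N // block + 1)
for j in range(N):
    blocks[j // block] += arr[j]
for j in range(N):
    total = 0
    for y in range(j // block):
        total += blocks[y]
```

Time complexity: O(n * sqrt(n)).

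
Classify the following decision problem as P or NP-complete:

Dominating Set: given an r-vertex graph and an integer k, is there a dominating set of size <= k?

This problem is NP-complete: reduces from Set Cover (with k part of the input).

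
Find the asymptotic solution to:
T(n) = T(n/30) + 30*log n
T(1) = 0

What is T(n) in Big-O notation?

Each of the log_30(n) levels adds O(log n). T(n) = O(log^2 n).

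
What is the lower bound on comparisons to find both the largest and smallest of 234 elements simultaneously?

Pair elements first (floor(234/2) comparisons), then find max among winners and min among losers. Total: ceil(3*234/2) - 2 = 349 comparisons.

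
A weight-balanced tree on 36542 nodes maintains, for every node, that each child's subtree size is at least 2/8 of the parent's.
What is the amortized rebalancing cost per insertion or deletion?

With balance ratio 2/8, tree height is O(log_{8/2}(36542)) = O(log n). A rebalance at a node of size s costs O(s) but requires Omega(s) updates in that subtree to retrigger. Summed over the O(log n) ancestors of the touched leaf, amortized rebalancing is O(log n).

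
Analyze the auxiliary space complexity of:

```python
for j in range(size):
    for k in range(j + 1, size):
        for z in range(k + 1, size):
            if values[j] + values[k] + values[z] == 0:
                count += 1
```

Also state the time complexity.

Space complexity: O(1).
Only a constant amount of auxiliary storage is used; nothing grows with n.
Time complexity: O(n^3).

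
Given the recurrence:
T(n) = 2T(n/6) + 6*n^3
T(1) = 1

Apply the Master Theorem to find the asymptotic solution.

a=2, b=6, f(n)=6*n^3. log_6(2) = 0.3869 < 3. Case 3: T(n) = O(n^3).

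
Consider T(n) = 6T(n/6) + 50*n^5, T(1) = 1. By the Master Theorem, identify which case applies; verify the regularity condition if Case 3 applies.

a=6, b=6, f(n)=50*n^5.
log_6(6) = 1 < 5.
f(n) = Omega(n^(1+epsilon)) for some epsilon > 0, so Case 3 is the candidate.
Regularity: a*f(n/b) = 6*50*(n/6)^5 = (6/7776)*50*n^5 <= c*f(n) with c = 6/7776 < 1. Satisfied.
Case 3: T(n) = Theta(n^5).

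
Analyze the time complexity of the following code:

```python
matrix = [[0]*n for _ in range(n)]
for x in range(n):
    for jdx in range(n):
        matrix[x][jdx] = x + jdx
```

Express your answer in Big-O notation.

Time complexity: O(n^2).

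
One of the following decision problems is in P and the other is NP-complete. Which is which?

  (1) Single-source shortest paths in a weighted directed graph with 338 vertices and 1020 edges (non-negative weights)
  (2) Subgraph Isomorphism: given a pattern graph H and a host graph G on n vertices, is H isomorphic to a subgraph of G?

(1) is P: Dijkstra's algorithm runs in O((V+E) log V).
(2) is NP-complete: generalizes Clique and Hamiltonian Path (pattern size is part of the input).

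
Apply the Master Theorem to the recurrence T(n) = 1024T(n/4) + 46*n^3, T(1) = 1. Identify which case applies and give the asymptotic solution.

a=1024, b=4, f(n)=46*n^3.
log_4(1024) = 5 > 3.
Since f(n) = O(n^3) is polynomially smaller than n^5, Case 1 applies.
T(n) = Theta(n^5).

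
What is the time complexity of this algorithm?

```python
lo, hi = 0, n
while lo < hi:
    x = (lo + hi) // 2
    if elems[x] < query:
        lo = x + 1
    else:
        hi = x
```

Time complexity: O(log n).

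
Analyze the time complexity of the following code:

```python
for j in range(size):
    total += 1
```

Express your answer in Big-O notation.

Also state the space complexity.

Time complexity: O(n).
Space complexity: O(1).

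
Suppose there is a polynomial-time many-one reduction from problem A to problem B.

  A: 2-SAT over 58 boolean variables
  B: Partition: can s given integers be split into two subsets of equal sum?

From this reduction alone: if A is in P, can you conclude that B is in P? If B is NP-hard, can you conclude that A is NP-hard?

A poly-time reduction A <=_p B transfers tractability DOWN (B easy => A easy) and hardness UP (A hard => B hard), not the reverse.
From A in P, the reduction alone does NOT give B in P: any problem in P trivially reduces to SAT, yet SAT is not known to be in P.
From B NP-hard, the reduction alone does NOT give A NP-hard: again, easy problems reduce to hard ones.
(Here in fact A is P and B is NP-complete.)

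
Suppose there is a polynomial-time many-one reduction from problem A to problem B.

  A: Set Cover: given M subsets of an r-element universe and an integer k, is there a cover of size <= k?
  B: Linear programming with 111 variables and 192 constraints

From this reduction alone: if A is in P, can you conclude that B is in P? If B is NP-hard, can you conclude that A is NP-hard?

A poly-time reduction A <=_p B transfers tractability DOWN (B easy => A easy) and hardness UP (A hard => B hard), not the reverse.
From A in P, the reduction alone does NOT give B in P: any problem in P trivially reduces to SAT, yet SAT is not known to be in P.
From B NP-hard, the reduction alone does NOT give A NP-hard: again, easy problems reduce to hard ones.
(Here in fact A is NP-complete and B is in P, so no such reduction is known -- its existence would imply P = NP; the analysis concerns only what the assumed reduction would or would not let you conclude.)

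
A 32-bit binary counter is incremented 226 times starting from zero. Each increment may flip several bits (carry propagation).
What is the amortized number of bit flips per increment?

Bit i flips on every 2^i-th increment, so over 226 increments bit i flips floor(226/2^i) times. Summing over i: total flips < 2 * 226. Amortized: < 2 = O(1) per increment.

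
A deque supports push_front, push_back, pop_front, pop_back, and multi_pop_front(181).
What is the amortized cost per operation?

Assign 2 credits to each push operation. A pop uses 1 saved credit. multi_pop_front(181) uses up to 181 saved credits from previous pushes. Credits never go negative. Amortized cost is O(1).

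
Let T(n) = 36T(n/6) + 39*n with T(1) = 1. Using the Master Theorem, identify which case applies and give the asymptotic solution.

a=36, b=6, f(n)=39*n.
log_6(36) = 2 > 1.
Since f(n) = O(n^1) is polynomially smaller than n^2, Case 1 applies.
T(n) = Theta(n^2).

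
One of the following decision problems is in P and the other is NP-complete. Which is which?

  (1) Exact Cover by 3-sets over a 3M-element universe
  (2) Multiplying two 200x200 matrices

(1) is NP-complete: one of Karp's 21 NP-complete problems.
(2) is P: the schoolbook algorithm runs in O(n^3).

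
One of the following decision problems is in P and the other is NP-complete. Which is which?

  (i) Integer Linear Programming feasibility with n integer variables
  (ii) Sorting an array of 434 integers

(i) is NP-complete: ILP feasibility is NP-complete (LP relaxation is in P).
(ii) is P: merge sort runs in O(n log n).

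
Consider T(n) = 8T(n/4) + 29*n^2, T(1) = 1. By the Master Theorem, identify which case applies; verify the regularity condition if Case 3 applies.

a=8, b=4, f(n)=29*n^2.
log_4(8) = 1.5 < 2.
f(n) = Omega(n^(1.5+epsilon)) for some epsilon > 0, so Case 3 is the candidate.
Regularity: a*f(n/b) = 8*29*(n/4)^2 = (8/16)*29*n^2 <= c*f(n) with c = 8/16 < 1. Satisfied.
Case 3: T(n) = Theta(n^2).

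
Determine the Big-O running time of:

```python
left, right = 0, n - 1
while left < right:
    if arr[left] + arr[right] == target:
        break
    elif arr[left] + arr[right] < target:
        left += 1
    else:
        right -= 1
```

Time complexity: O(n).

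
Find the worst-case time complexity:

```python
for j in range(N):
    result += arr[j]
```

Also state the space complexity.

Time complexity: O(n).
Space complexity: O(1).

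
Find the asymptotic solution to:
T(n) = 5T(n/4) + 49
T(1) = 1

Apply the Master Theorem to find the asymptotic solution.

a=5, b=4, f(n)=49. log_4(5) = 1.161. Case 1 of Master Theorem: T(n) = O(n^1.161).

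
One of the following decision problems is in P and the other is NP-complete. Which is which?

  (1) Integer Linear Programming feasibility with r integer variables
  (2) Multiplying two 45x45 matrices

(1) is NP-complete: ILP feasibility is NP-complete (LP relaxation is in P).
(2) is P: the schoolbook algorithm runs in O(n^3).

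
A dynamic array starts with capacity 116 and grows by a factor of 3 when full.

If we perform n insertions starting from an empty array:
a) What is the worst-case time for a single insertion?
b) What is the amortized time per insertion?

(a) Worst-case single insertion: O(n) -- when the array is full at capacity c, the resize copies all c elements, and c can be Theta(n).
(b) Resizes happen at sizes 116, 348, 1044, ... Total copy cost for n insertions: 116 + 348 + ... = O(n) (geometric series with ratio 1/3). Amortized cost per insertion: O(n)/n = O(1).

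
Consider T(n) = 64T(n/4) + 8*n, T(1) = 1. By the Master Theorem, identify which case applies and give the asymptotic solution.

a=64, b=4, f(n)=8*n.
log_4(64) = 3 > 1.
Since f(n) = O(n^1) is polynomially smaller than n^3, Case 1 applies.
T(n) = Theta(n^3).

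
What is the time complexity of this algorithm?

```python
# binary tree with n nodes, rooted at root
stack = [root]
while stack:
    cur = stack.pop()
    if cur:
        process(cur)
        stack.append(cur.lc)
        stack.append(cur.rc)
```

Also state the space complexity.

Time complexity: O(n).
Space complexity: O(n).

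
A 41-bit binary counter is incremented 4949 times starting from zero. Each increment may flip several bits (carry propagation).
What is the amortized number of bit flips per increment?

Bit i flips on every 2^i-th increment, so over 4949 increments bit i flips floor(4949/2^i) times. Summing over i: total flips < 2 * 4949. Amortized: < 2 = O(1) per increment.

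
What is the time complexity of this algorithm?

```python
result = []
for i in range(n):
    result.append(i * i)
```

Time complexity: O(n).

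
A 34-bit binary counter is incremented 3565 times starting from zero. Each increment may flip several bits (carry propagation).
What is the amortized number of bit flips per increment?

Bit i flips on every 2^i-th increment, so over 3565 increments bit i flips floor(3565/2^i) times. Summing over i: total flips < 2 * 3565. Amortized: < 2 = O(1) per increment.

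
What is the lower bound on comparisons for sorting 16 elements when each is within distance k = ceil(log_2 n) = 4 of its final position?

Partition the 16 positions into floor(n/k) blocks of k = 4 consecutive positions; any permutation within a block keeps every element within k of its final position, so there are at least (k!)^(n/k) distinguishable inputs. Lower bound: log_2((k!)^(n/k)) = (n/k) * log_2(k!) = Theta(n log k); with k = ceil(log_2 n), this is Omega(n log log n).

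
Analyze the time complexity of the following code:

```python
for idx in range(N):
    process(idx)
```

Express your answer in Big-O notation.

Time complexity: O(n).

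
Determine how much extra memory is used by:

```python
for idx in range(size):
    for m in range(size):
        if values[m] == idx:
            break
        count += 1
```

Space complexity: O(1).
Only a constant amount of auxiliary storage is used; nothing grows with n.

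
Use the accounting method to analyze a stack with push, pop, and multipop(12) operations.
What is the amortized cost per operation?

Assign 2 credits per push (1 for the push, 1 saved for a future pop). Each pop or element popped by multipop(12) uses 1 saved credit. Total credits never go negative, so amortized cost is O(1).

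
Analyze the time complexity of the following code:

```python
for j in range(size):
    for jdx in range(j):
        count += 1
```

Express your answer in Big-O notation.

Time complexity: O(n^2).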